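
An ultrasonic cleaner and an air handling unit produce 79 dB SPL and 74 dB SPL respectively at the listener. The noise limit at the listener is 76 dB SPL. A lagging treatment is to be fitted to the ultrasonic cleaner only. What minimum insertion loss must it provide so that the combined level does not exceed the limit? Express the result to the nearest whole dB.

7 dB

Fixed contribution from the other source: Σ 10^(L/10) = 10^(74/10) = 2.512e+07 (74.00 dB SPL).
The limit corresponds to 10^(76/10) = 3.981e+07; subtracting the fixed part leaves 1.469e+07 for the ultrasonic cleaner, i.e. 71.67 dB SPL.
So the ultrasonic cleaner must be reduced from 79 to 71.67 dB SPL: IL = 7.33 dB.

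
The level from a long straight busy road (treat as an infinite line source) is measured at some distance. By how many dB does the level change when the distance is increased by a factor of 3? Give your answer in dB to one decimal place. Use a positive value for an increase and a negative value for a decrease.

Line-source spreading: ΔL = −10·log₁₀(r₂/r₁).
ΔL = −10·log₁₀(3) = -4.77 dB.

-4.8 dB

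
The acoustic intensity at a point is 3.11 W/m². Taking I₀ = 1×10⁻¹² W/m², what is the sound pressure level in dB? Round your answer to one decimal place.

I/I₀ = 3.11/10⁻¹² = 3.11×10^12, and L = 10·log₁₀(I/I₀).
L = 10·(0.4928 + 12) = 124.93 dB.

124.9 dB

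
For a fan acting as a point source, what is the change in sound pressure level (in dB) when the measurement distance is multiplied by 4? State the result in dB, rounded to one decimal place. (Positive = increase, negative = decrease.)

-12.0 dB

A point source loses 6 dB per doubling of distance; generally ΔL = −20·log₁₀(r₂/r₁).
ΔL = −20·log₁₀(4) = -12.04 dB.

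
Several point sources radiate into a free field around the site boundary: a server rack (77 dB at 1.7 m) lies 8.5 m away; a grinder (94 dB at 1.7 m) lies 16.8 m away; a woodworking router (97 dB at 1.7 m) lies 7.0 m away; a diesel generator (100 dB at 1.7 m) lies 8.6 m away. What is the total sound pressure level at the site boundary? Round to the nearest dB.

89 dB

Apply inverse-square spreading to bring every level to the receiver, then sum 10^(L/10).
server rack: 77 − 20·log₁₀(8.5/1.7) = 77 − 13.98 = 63.02 dB.
grinder: 94 − 20·log₁₀(16.8/1.7) = 94 − 19.90 = 74.10 dB.
woodworking router: 97 − 20·log₁₀(7.0/1.7) = 97 − 12.29 = 84.71 dB.
diesel generator: 100 − 20·log₁₀(8.6/1.7) = 100 − 14.08 = 85.92 dB.
Σ 10^(L/10) = 7.141e+08 → L_total = 10·log₁₀(7.141e+08) = 88.54 dB.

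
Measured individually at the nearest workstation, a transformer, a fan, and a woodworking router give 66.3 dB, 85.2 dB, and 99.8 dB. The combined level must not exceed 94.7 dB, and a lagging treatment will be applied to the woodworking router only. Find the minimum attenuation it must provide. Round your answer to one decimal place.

5.6 dB

Fixed contribution from the other sources: Σ 10^(L/10) = 10^(66.3/10) + 10^(85.2/10) = 3.354e+08 (85.26 dB).
To meet 94.7 dB overall, the treated woodworking router may contribute at most 10^(94.7/10) − 3.354e+08 = 2.616e+09, i.e. 94.18 dB.
So the woodworking router must be reduced from 99.8 to 94.18 dB: IL = 5.62 dB.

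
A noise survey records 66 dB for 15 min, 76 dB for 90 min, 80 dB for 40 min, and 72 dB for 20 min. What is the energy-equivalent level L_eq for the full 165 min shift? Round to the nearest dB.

The energy average is taken in the linear domain: L_eq = 10·log₁₀[(Σ tᵢ·10^(Lᵢ/10))/T], T = 165 min.
Σ tᵢ·10^(Lᵢ/10) = 15·10^(66/10) + 90·10^(76/10) + 40·10^(80/10) + 20·10^(72/10) = 7.960e+09.
L_eq = 10·log₁₀(7.960e+09/165) = 76.83 dB.

77 dB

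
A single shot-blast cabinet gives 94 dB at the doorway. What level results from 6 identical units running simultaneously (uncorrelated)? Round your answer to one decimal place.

101.8 dB

L_total = L₁ + 10·log₁₀ N for N identical incoherent sources.
L_total = 94 + 10·log₁₀(6) = 94 + 7.782 = 101.78 dB.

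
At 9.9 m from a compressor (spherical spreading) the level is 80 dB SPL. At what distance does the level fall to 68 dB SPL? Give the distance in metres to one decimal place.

For a point source L₁ − L₂ = 20·log₁₀(r₂/r₁), so r₂ = r₁·10^((L₁−L₂)/20).
r₂ = 9.9·10^((80−68)/20) = 9.9·10^(12.0/20) = 39.41 m.

39.4 m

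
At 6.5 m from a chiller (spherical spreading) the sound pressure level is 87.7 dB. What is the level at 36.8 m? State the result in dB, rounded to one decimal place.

72.6 dB

For a point source, L₂ = L₁ − 20·log₁₀(r₂/r₁).
L₂ = 87.7 − 20·log₁₀(36.8/6.5) = 87.7 − 15.059 = 72.64 dB.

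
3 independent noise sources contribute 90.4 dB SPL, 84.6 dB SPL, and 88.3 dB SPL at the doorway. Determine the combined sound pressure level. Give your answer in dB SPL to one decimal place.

93.1 dB SPL

For uncorrelated sources the intensities add, so convert each level to linear form, sum, and take 10·log₁₀ of the total.
Σ 10^(L/10) = 10^(90.4/10) + 10^(84.6/10) + 10^(88.3/10) = 2.061e+09.
L_total = 10·log₁₀(2.061e+09) = 93.14 dB SPL.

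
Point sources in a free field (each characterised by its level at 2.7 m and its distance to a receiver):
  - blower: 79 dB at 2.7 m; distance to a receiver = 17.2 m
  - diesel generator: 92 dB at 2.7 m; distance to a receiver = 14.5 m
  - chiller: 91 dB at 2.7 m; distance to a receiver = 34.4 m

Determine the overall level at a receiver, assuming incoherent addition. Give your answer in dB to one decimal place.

Apply inverse-square spreading to bring every level to the receiver, then sum 10^(L/10).
blower: 79 − 20·log₁₀(17.2/2.7) = 79 − 16.08 = 62.92 dB.
diesel generator: 92 − 20·log₁₀(14.5/2.7) = 92 − 14.60 = 77.40 dB.
chiller: 91 − 20·log₁₀(34.4/2.7) = 91 − 22.10 = 68.90 dB.
Σ 10^(L/10) = 6.467e+07 → L_total = 10·log₁₀(6.467e+07) = 78.11 dB.

78.1 dB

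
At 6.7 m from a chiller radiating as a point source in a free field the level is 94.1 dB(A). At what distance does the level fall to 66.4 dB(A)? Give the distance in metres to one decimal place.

162.6 m

Point-source spreading drops the level by 20·log₁₀(r₂/r₁); inverting, r₂/r₁ = 10^(ΔL/20).
r₂ = 6.7·10^((94.1−66.4)/20) = 6.7·10^(27.7/20) = 162.58 m.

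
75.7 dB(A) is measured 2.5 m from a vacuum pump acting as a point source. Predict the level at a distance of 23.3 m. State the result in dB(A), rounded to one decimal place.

Point-source attenuation: ΔL = 20·log₁₀(r₂/r₁) = 20·log₁₀(23.3/2.5) = 19.388 dB.
L₂ = 75.7 − 20·log₁₀(23.3/2.5) = 75.7 − 19.388 = 56.31 dB(A).

56.3 dB(A)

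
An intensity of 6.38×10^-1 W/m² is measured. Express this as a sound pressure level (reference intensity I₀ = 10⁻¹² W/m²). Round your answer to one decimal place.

118.0 dB

L = 10·log₁₀(I/I₀) = 10·log₁₀(6.38×10^-1/10⁻¹²) = 10·log₁₀(6.38×10^11).
L = 10·(0.8048 + 11) = 118.05 dB.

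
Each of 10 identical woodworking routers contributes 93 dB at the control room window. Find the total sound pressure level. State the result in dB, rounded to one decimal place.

103.0 dB

With 10 equal, uncorrelated contributions the intensity is 10× that of one unit, giving a rise of 10·log₁₀ 10.
L_total = 93 + 10·log₁₀(10) = 93 + 10.000 = 103.00 dB.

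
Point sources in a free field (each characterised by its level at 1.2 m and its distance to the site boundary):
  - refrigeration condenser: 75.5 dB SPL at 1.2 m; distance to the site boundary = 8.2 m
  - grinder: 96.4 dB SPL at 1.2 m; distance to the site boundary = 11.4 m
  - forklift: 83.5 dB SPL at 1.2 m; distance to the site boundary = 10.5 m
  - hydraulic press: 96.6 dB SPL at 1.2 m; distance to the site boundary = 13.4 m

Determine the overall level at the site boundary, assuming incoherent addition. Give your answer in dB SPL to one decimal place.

79.5 dB SPL

Propagate each source to the receiver with L = L_ref − 20·log₁₀(r/r_ref), then add intensities.
refrigeration condenser: 75.5 − 20·log₁₀(8.2/1.2) = 75.5 − 16.69 = 58.81 dB SPL.
grinder: 96.4 − 20·log₁₀(11.4/1.2) = 96.4 − 19.55 = 76.85 dB SPL.
forklift: 83.5 − 20·log₁₀(10.5/1.2) = 83.5 − 18.84 = 64.66 dB SPL.
hydraulic press: 96.6 − 20·log₁₀(13.4/1.2) = 96.6 − 20.96 = 75.64 dB SPL.
Σ 10^(L/10) = 8.871e+07 → L_total = 10·log₁₀(8.871e+07) = 79.48 dB SPL.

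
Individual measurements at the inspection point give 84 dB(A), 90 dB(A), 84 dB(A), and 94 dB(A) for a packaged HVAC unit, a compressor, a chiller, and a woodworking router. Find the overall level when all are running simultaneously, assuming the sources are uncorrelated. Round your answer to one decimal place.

For uncorrelated sources the intensities add, so convert each level to linear form, sum, and take 10·log₁₀ of the total.
Σ 10^(L/10) = 10^(84/10) + 10^(90/10) + 10^(84/10) + 10^(94/10) = 4.014e+09.
L_total = 10·log₁₀(4.014e+09) = 96.04 dB(A).

96.0 dB(A)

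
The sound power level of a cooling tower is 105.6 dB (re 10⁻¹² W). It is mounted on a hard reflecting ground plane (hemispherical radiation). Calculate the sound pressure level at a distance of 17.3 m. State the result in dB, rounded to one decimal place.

The power spreads over a hemisphere of area 2π·r², so L_p = L_w − 10·log₁₀(2π·r²).
2π·r² = 1880 m², 10·log₁₀ of that is 32.743 dB.
L_p = 105.6 − 32.743 = 72.86 dB.

72.9 dB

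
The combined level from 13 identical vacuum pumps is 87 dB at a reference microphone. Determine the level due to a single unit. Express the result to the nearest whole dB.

76 dB

13 equal contributions raise the level by 10·log₁₀ 13 = 11.139 dB, so each unit alone gives 87 − 11.139.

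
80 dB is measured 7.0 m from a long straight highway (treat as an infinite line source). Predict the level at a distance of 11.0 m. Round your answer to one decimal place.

78.0 dB

For a line source, L₂ = L₁ − 10·log₁₀(r₂/r₁).
L₂ = 80 − 10·log₁₀(11.0/7.0) = 80 − 1.963 = 78.04 dB.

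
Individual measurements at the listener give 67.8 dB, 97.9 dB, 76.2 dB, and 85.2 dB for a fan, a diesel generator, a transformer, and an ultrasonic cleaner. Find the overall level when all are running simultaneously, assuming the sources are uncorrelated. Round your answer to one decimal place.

Incoherent sources combine by intensity addition: L_total = 10·log₁₀(Σ 10^(L_i/10)).
Σ 10^(L/10) = 10^(67.8/10) + 10^(97.9/10) + 10^(76.2/10) + 10^(85.2/10) = 6.545e+09.
L_total = 10·log₁₀(6.545e+09) = 98.16 dB.

98.2 dB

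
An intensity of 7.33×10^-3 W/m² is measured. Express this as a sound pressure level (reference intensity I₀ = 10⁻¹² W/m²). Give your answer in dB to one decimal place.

98.7 dB

I/I₀ = 7.33×10^-3/10⁻¹² = 7.33×10^9, and L = 10·log₁₀(I/I₀).
L = 10·(0.8651 + 9) = 98.65 dB.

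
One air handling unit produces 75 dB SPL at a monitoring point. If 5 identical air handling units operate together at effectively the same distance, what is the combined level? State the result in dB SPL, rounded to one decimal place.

N identical incoherent sources raise the level by 10·log₁₀ N.
L_total = 75 + 10·log₁₀(5) = 75 + 6.990 = 81.99 dB SPL.

82.0 dB SPL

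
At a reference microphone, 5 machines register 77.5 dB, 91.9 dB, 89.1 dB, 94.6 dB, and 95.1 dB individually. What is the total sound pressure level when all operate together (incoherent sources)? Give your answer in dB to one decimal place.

For uncorrelated sources the intensities add, so convert each level to linear form, sum, and take 10·log₁₀ of the total.
Σ 10^(L/10) = 10^(77.5/10) + 10^(91.9/10) + 10^(89.1/10) + 10^(94.6/10) + 10^(95.1/10) = 8.538e+09.
L_total = 10·log₁₀(8.538e+09) = 99.31 dB.

99.3 dB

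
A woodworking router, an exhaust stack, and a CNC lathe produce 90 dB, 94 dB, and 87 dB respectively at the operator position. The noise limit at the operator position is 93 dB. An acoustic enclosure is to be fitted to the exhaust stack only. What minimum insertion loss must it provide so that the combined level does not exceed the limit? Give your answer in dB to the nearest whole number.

Everything except the exhaust stack sums to 10^(90/10) + 10^(87/10) = 1.501e+09 in linear terms, 91.76 dB.
The limit corresponds to 10^(93/10) = 1.995e+09; subtracting the fixed part leaves 4.941e+08 for the exhaust stack, i.e. 86.94 dB.
Required insertion loss = 94 − 86.94 = 7.06 dB.

7 dB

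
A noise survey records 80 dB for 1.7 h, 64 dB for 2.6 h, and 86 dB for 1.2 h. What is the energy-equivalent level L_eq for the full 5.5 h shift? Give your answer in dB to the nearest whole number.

81 dB

Weight each interval's intensity by its duration and average over T = 5.5 h:
Σ tᵢ·10^(Lᵢ/10) = 1.7·10^(80/10) + 2.6·10^(64/10) + 1.2·10^(86/10) = 6.543e+08.
L_eq = 10·log₁₀(6.543e+08/5.5) = 80.75 dB.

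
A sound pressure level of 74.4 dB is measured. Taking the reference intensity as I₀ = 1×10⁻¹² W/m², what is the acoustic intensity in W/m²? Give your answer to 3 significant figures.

2.75e-05 W/m²

I = I₀·10^(L/10) = 10⁻¹² × 10^(74.4/10) = 10^(-4.560).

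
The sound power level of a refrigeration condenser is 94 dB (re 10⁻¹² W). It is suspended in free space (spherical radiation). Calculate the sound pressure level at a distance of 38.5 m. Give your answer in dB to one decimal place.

51.3 dB

L_p = L_w − 10·log₁₀(4π·r²) with r = 38.5 m.
4π·r² = 1.863e+04 m², 10·log₁₀ of that is 42.701 dB.
L_p = 94 − 42.701 = 51.30 dB.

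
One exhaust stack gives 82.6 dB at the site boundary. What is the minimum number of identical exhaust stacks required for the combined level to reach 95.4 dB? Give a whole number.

N identical sources give L₁ + 10·log₁₀ N, so require 10·log₁₀ N ≥ 95.4 − 82.6 = 12.8 dB.
N ≥ 10^(12.8/10) = 19.055, so N = 20.

20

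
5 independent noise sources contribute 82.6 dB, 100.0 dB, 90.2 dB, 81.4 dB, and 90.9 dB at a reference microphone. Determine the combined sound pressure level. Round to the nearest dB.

101 dB

For uncorrelated sources the intensities add, so convert each level to linear form, sum, and take 10·log₁₀ of the total.
Σ 10^(L/10) = 10^(82.6/10) + 10^(100.0/10) + 10^(90.2/10) + 10^(81.4/10) + 10^(90.9/10) = 1.260e+10.
L_total = 10·log₁₀(1.260e+10) = 101.00 dB.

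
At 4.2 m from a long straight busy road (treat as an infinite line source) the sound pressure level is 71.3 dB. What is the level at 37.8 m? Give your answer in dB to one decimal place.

61.8 dB

For a line source, L₂ = L₁ − 10·log₁₀(r₂/r₁).
L₂ = 71.3 − 10·log₁₀(37.8/4.2) = 71.3 − 9.542 = 61.76 dB.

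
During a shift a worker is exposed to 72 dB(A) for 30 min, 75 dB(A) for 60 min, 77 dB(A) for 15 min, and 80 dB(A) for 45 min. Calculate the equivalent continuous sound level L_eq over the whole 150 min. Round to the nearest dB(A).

77 dB(A)

L_eq = 10·log₁₀[(1/T)·Σ tᵢ·10^(Lᵢ/10)] with T = 150 min.
Σ tᵢ·10^(Lᵢ/10) = 30·10^(72/10) + 60·10^(75/10) + 15·10^(77/10) + 45·10^(80/10) = 7.625e+09.
L_eq = 10·log₁₀(7.625e+09/150) = 77.06 dB(A).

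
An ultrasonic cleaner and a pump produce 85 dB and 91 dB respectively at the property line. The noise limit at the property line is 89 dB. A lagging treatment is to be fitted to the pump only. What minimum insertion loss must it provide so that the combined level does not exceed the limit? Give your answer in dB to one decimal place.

Everything except the pump sums to 10^(85/10) = 3.162e+08 in linear terms, 85.00 dB.
To meet 89 dB overall, the treated pump may contribute at most 10^(89/10) − 3.162e+08 = 4.781e+08, i.e. 86.80 dB.
So the pump must be reduced from 91 to 86.80 dB: IL = 4.20 dB.

4.2 dB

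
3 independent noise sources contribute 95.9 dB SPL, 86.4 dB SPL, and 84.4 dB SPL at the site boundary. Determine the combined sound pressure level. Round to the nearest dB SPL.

For uncorrelated sources the intensities add, so convert each level to linear form, sum, and take 10·log₁₀ of the total.
Σ 10^(L/10) = 10^(95.9/10) + 10^(86.4/10) + 10^(84.4/10) = 4.602e+09.
L_total = 10·log₁₀(4.602e+09) = 96.63 dB SPL.

97 dB SPL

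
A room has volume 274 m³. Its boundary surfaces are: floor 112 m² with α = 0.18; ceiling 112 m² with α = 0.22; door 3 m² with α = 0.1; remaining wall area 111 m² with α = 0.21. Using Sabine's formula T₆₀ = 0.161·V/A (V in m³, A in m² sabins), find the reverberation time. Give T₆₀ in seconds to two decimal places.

0.64 s

Total absorption A = 112·0.18 + 112·0.22 + 3·0.1 + 111·0.21 = 68.41 m² sabins.
T₆₀ = 0.161 × 274 / 68.41 = 0.645 s.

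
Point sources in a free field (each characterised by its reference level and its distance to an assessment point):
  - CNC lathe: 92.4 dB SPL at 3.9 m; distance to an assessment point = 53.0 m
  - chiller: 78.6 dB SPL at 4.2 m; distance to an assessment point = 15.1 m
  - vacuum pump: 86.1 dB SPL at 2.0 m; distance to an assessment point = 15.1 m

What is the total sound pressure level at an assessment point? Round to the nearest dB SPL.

Apply inverse-square spreading to bring every level to the receiver, then sum 10^(L/10).
CNC lathe: 92.4 − 20·log₁₀(53.0/3.9) = 92.4 − 22.66 = 69.74 dB SPL.
chiller: 78.6 − 20·log₁₀(15.1/4.2) = 78.6 − 11.11 = 67.49 dB SPL.
vacuum pump: 86.1 − 20·log₁₀(15.1/2.0) = 86.1 − 17.56 = 68.54 dB SPL.
Σ 10^(L/10) = 2.216e+07 → L_total = 10·log₁₀(2.216e+07) = 73.46 dB SPL.

73 dB SPL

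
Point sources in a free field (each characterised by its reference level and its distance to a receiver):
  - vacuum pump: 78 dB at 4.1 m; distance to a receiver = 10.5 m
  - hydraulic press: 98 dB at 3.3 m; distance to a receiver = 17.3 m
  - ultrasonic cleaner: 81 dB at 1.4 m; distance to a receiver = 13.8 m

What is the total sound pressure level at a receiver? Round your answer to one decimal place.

83.8 dB

First find each source's level at the receiver (point-source: −20·log₁₀(r/r_ref)), then combine on an intensity basis.
vacuum pump: 78 − 20·log₁₀(10.5/4.1) = 78 − 8.17 = 69.83 dB.
hydraulic press: 98 − 20·log₁₀(17.3/3.3) = 98 − 14.39 = 83.61 dB.
ultrasonic cleaner: 81 − 20·log₁₀(13.8/1.4) = 81 − 19.88 = 61.12 dB.
Σ 10^(L/10) = 2.405e+08 → L_total = 10·log₁₀(2.405e+08) = 83.81 dB.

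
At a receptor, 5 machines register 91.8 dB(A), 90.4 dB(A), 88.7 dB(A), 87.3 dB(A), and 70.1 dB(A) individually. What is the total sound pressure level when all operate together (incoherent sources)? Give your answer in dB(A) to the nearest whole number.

96 dB(A)

For uncorrelated sources the intensities add, so convert each level to linear form, sum, and take 10·log₁₀ of the total.
Σ 10^(L/10) = 10^(91.8/10) + 10^(90.4/10) + 10^(88.7/10) + 10^(87.3/10) + 10^(70.1/10) = 3.899e+09.
L_total = 10·log₁₀(3.899e+09) = 95.91 dB(A).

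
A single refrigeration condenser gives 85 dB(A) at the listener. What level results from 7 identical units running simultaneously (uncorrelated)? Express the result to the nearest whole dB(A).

93 dB(A)

With 7 equal, uncorrelated contributions the intensity is 7× that of one unit, giving a rise of 10·log₁₀ 7.
L_total = 85 + 10·log₁₀(7) = 85 + 8.451 = 93.45 dB(A).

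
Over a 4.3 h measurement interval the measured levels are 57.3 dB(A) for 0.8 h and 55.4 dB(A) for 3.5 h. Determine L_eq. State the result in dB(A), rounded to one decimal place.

The energy average is taken in the linear domain: L_eq = 10·log₁₀[(Σ tᵢ·10^(Lᵢ/10))/T], T = 4.3 h.
Σ tᵢ·10^(Lᵢ/10) = 0.8·10^(57.3/10) + 3.5·10^(55.4/10) = 1.643e+06.
L_eq = 10·log₁₀(1.643e+06/4.3) = 55.82 dB(A).

55.8 dB(A)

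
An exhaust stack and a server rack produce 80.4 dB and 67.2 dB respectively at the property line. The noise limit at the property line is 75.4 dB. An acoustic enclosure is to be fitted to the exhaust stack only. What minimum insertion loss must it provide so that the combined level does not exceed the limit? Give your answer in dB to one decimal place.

Everything except the exhaust stack sums to 10^(67.2/10) = 5.248e+06 in linear terms, 67.20 dB.
The limit corresponds to 10^(75.4/10) = 3.467e+07; subtracting the fixed part leaves 2.943e+07 for the exhaust stack, i.e. 74.69 dB.
So the exhaust stack must be reduced from 80.4 to 74.69 dB: IL = 5.71 dB.

5.7 dB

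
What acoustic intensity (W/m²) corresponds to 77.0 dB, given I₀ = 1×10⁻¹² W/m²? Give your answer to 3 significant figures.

L = 10·log₁₀(I/I₀) ⇒ I = I₀·10^(L/10) = 10⁻¹² × 10^7.70.

5.01e-05 W/m²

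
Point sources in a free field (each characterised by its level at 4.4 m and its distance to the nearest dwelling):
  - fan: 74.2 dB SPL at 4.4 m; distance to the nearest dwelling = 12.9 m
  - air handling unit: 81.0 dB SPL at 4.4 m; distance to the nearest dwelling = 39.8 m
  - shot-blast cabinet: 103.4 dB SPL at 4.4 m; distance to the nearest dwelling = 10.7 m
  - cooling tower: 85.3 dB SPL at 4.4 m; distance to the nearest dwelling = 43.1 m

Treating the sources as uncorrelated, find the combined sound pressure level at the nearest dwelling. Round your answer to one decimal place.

First find each source's level at the receiver (point-source: −20·log₁₀(r/r_ref)), then combine on an intensity basis.
fan: 74.2 − 20·log₁₀(12.9/4.4) = 74.2 − 9.34 = 64.86 dB SPL.
air handling unit: 81.0 − 20·log₁₀(39.8/4.4) = 81.0 − 19.13 = 61.87 dB SPL.
shot-blast cabinet: 103.4 − 20·log₁₀(10.7/4.4) = 103.4 − 7.72 = 95.68 dB SPL.
cooling tower: 85.3 − 20·log₁₀(43.1/4.4) = 85.3 − 19.82 = 65.48 dB SPL.
Σ 10^(L/10) = 3.708e+09 → L_total = 10·log₁₀(3.708e+09) = 95.69 dB SPL.

95.7 dB SPL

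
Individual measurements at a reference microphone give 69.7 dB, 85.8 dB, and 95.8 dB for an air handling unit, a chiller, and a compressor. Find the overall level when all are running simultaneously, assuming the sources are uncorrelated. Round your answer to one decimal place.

For uncorrelated sources the intensities add, so convert each level to linear form, sum, and take 10·log₁₀ of the total.
Σ 10^(L/10) = 10^(69.7/10) + 10^(85.8/10) + 10^(95.8/10) = 4.191e+09.
L_total = 10·log₁₀(4.191e+09) = 96.22 dB.

96.2 dB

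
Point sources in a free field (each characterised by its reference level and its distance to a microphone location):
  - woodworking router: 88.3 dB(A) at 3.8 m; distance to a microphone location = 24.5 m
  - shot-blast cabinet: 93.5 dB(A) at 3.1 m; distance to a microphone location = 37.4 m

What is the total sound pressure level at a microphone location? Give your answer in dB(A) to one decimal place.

First find each source's level at the receiver (point-source: −20·log₁₀(r/r_ref)), then combine on an intensity basis.
woodworking router: 88.3 − 20·log₁₀(24.5/3.8) = 88.3 − 16.19 = 72.11 dB(A).
shot-blast cabinet: 93.5 − 20·log₁₀(37.4/3.1) = 93.5 − 21.63 = 71.87 dB(A).
Σ 10^(L/10) = 3.165e+07 → L_total = 10·log₁₀(3.165e+07) = 75.00 dB(A).

75.0 dB(A)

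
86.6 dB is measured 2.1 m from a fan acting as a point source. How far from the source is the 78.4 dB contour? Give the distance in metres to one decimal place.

5.4 m

The 8.2 dB drop corresponds to a distance ratio of 10^(8.2/20) for a point source.
r₂ = 2.1·10^((86.6−78.4)/20) = 2.1·10^(8.2/20) = 5.40 m.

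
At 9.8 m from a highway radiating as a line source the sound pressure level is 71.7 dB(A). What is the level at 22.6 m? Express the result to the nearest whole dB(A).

68 dB(A)

Cylindrical spreading from a line source gives a 10·log₁₀(r₂/r₁) drop.
L₂ = 71.7 − 10·log₁₀(22.6/9.8) = 71.7 − 3.629 = 68.07 dB(A).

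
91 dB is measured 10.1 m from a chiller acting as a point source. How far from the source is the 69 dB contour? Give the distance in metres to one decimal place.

127.2 m

For a point source L₁ − L₂ = 20·log₁₀(r₂/r₁), so r₂ = r₁·10^((L₁−L₂)/20).
r₂ = 10.1·10^((91−69)/20) = 10.1·10^(22.0/20) = 127.15 m.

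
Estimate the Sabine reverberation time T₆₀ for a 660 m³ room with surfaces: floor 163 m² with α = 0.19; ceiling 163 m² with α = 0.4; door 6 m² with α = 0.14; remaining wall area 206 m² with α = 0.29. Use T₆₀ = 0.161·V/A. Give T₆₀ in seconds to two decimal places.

0.68 s

A = Σ Sᵢαᵢ = 163·0.19 + 163·0.4 + 6·0.14 + 206·0.29 = 156.75 m².
T₆₀ = 0.161·V/A = 0.161·660/156.75 = 0.678 s.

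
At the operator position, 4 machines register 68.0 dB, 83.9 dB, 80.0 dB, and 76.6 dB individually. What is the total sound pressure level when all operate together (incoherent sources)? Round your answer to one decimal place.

86.0 dB

For uncorrelated sources the intensities add, so convert each level to linear form, sum, and take 10·log₁₀ of the total.
Σ 10^(L/10) = 10^(68.0/10) + 10^(83.9/10) + 10^(80.0/10) + 10^(76.6/10) = 3.975e+08.
L_total = 10·log₁₀(3.975e+08) = 85.99 dB.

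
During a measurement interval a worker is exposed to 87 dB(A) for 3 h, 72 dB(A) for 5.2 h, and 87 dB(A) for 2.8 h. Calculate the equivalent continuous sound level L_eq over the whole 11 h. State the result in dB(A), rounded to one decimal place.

84.3 dB(A)

Weight each interval's intensity by its duration and average over T = 11 h:
Σ tᵢ·10^(Lᵢ/10) = 3·10^(87/10) + 5.2·10^(72/10) + 2.8·10^(87/10) = 2.989e+09.
L_eq = 10·log₁₀(2.989e+09/11) = 84.34 dB(A).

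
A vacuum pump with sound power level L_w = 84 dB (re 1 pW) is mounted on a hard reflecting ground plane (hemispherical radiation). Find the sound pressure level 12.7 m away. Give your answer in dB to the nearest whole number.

L_p = L_w − 10·log₁₀(2π·r²) with r = 12.7 m.
2π·r² = 1013 m², 10·log₁₀ of that is 30.058 dB.
L_p = 84 − 30.058 = 53.94 dB.

54 dB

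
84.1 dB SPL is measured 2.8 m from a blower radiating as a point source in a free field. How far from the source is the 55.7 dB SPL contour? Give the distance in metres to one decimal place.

73.6 m

The 28.4 dB drop corresponds to a distance ratio of 10^(28.4/20) for a point source.
r₂ = 2.8·10^((84.1−55.7)/20) = 2.8·10^(28.4/20) = 73.65 m.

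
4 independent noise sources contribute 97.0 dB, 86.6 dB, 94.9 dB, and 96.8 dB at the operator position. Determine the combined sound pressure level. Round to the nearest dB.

101 dB

Incoherent sources combine by intensity addition: L_total = 10·log₁₀(Σ 10^(L_i/10)).
Σ 10^(L/10) = 10^(97.0/10) + 10^(86.6/10) + 10^(94.9/10) + 10^(96.8/10) = 1.335e+10.
L_total = 10·log₁₀(1.335e+10) = 101.25 dB.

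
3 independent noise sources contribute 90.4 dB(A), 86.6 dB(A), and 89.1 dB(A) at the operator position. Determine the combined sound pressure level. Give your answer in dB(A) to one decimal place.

Incoherent sources combine by intensity addition: L_total = 10·log₁₀(Σ 10^(L_i/10)).
Σ 10^(L/10) = 10^(90.4/10) + 10^(86.6/10) + 10^(89.1/10) = 2.366e+09.
L_total = 10·log₁₀(2.366e+09) = 93.74 dB(A).

93.7 dB(A)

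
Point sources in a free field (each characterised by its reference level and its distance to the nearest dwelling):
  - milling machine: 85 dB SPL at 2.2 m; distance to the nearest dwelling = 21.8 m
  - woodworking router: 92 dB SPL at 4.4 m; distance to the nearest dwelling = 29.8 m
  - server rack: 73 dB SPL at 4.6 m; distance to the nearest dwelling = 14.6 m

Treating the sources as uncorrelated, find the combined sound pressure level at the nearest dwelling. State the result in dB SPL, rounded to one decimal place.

Apply inverse-square spreading to bring every level to the receiver, then sum 10^(L/10).
milling machine: 85 − 20·log₁₀(21.8/2.2) = 85 − 19.92 = 65.08 dB SPL.
woodworking router: 92 − 20·log₁₀(29.8/4.4) = 92 − 16.62 = 75.38 dB SPL.
server rack: 73 − 20·log₁₀(14.6/4.6) = 73 − 10.03 = 62.97 dB SPL.
Σ 10^(L/10) = 3.975e+07 → L_total = 10·log₁₀(3.975e+07) = 75.99 dB SPL.

76.0 dB SPL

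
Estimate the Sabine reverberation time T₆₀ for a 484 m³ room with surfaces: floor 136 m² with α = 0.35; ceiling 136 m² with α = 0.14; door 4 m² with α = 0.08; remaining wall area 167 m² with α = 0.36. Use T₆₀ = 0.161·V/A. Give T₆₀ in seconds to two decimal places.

0.61 s

Total absorption A = 136·0.35 + 136·0.14 + 4·0.08 + 167·0.36 = 127.08 m² sabins.
T₆₀ = 0.161 × 484 / 127.08 = 0.613 s.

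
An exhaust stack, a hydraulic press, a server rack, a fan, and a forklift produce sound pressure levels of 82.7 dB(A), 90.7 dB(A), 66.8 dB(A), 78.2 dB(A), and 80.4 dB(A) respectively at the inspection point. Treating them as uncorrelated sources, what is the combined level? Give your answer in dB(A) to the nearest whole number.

Incoherent sources combine by intensity addition: L_total = 10·log₁₀(Σ 10^(L_i/10)).
Σ 10^(L/10) = 10^(82.7/10) + 10^(90.7/10) + 10^(66.8/10) + 10^(78.2/10) + 10^(80.4/10) = 1.542e+09.
L_total = 10·log₁₀(1.542e+09) = 91.88 dB(A).

92 dB(A)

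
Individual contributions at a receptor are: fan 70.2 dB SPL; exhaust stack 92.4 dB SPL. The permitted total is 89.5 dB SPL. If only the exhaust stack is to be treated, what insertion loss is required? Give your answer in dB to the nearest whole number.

3 dB

The untreated sources together contribute 10^(70.2/10) = 1.047e+07, i.e. 70.20 dB SPL.
The limit corresponds to 10^(89.5/10) = 8.913e+08; subtracting the fixed part leaves 8.808e+08 for the exhaust stack, i.e. 89.45 dB SPL.
Required insertion loss = 92.4 − 89.45 = 2.95 dB.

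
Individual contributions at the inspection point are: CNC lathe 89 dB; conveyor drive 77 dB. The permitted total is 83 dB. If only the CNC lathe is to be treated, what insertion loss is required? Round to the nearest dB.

7 dB

Fixed contribution from the other source: Σ 10^(L/10) = 10^(77/10) = 5.012e+07 (77.00 dB).
To meet 83 dB overall, the treated CNC lathe may contribute at most 10^(83/10) − 5.012e+07 = 1.494e+08, i.e. 81.74 dB.
So the CNC lathe must be reduced from 89 to 81.74 dB: IL = 7.26 dB.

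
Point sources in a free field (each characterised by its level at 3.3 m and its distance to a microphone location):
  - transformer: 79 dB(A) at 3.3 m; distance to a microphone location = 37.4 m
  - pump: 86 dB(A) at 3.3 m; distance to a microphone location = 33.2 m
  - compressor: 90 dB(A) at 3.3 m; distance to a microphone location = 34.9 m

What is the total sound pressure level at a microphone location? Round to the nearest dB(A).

First find each source's level at the receiver (point-source: −20·log₁₀(r/r_ref)), then combine on an intensity basis.
transformer: 79 − 20·log₁₀(37.4/3.3) = 79 − 21.09 = 57.91 dB(A).
pump: 86 − 20·log₁₀(33.2/3.3) = 86 − 20.05 = 65.95 dB(A).
compressor: 90 − 20·log₁₀(34.9/3.3) = 90 − 20.49 = 69.51 dB(A).
Σ 10^(L/10) = 1.349e+07 → L_total = 10·log₁₀(1.349e+07) = 71.30 dB(A).

71 dB(A)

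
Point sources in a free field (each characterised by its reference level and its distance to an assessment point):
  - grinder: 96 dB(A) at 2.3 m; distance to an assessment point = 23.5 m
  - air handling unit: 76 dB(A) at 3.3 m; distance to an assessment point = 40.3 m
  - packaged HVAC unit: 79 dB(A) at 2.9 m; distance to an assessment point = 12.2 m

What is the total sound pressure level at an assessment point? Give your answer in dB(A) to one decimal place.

76.3 dB(A)

Propagate each source to the receiver with L = L_ref − 20·log₁₀(r/r_ref), then add intensities.
grinder: 96 − 20·log₁₀(23.5/2.3) = 96 − 20.19 = 75.81 dB(A).
air handling unit: 76 − 20·log₁₀(40.3/3.3) = 76 − 21.74 = 54.26 dB(A).
packaged HVAC unit: 79 − 20·log₁₀(12.2/2.9) = 79 − 12.48 = 66.52 dB(A).
Σ 10^(L/10) = 4.289e+07 → L_total = 10·log₁₀(4.289e+07) = 76.32 dB(A).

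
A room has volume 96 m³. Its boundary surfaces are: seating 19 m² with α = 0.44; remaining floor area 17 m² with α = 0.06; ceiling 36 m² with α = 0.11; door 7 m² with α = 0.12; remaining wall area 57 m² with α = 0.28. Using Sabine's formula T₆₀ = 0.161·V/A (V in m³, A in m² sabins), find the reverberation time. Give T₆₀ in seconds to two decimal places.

Total absorption A = 19·0.44 + 17·0.06 + 36·0.11 + 7·0.12 + 57·0.28 = 30.14 m² sabins.
T₆₀ = 0.161 × 96 / 30.14 = 0.513 s.

0.51 s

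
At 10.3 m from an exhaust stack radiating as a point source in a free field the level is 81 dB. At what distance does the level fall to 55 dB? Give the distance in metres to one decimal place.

205.5 m

For a point source L₁ − L₂ = 20·log₁₀(r₂/r₁), so r₂ = r₁·10^((L₁−L₂)/20).
r₂ = 10.3·10^((81−55)/20) = 10.3·10^(26.0/20) = 205.51 m.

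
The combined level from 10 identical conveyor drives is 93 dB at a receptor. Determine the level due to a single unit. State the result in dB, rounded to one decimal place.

83.0 dB

For N identical incoherent sources L_total = L₁ + 10·log₁₀ N, so L₁ = 93 − 10·log₁₀(10) = 93 − 10.000.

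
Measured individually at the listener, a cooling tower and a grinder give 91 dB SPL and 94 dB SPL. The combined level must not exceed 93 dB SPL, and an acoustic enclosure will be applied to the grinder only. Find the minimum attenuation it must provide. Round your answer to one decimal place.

Everything except the grinder sums to 10^(91/10) = 1.259e+09 in linear terms, 91.00 dB SPL.
The limit corresponds to 10^(93/10) = 1.995e+09; subtracting the fixed part leaves 7.363e+08 for the grinder, i.e. 88.67 dB SPL.
Required insertion loss = 94 − 88.67 = 5.33 dB.

5.3 dB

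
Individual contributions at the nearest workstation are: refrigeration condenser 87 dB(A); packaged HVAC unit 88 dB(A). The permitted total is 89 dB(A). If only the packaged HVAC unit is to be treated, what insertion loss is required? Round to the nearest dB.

The untreated sources together contribute 10^(87/10) = 5.012e+08, i.e. 87.00 dB(A).
The limit corresponds to 10^(89/10) = 7.943e+08; subtracting the fixed part leaves 2.931e+08 for the packaged HVAC unit, i.e. 84.67 dB(A).
Required insertion loss = 88 − 84.67 = 3.33 dB.

3 dB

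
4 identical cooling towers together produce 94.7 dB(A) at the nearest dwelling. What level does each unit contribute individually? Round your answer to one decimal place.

88.7 dB(A)

Dividing the total intensity by 4 lowers the level by 10·log₁₀ 4 = 6.021 dB: L₁ = 94.7 − 6.021.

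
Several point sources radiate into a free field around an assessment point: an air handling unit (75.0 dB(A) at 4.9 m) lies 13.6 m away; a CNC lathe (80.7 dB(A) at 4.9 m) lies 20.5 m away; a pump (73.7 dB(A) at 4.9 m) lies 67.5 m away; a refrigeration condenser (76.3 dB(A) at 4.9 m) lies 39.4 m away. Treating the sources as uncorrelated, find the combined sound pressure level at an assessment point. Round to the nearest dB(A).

First find each source's level at the receiver (point-source: −20·log₁₀(r/r_ref)), then combine on an intensity basis.
air handling unit: 75.0 − 20·log₁₀(13.6/4.9) = 75.0 − 8.87 = 66.13 dB(A).
CNC lathe: 80.7 − 20·log₁₀(20.5/4.9) = 80.7 − 12.43 = 68.27 dB(A).
pump: 73.7 − 20·log₁₀(67.5/4.9) = 73.7 − 22.78 = 50.92 dB(A).
refrigeration condenser: 76.3 − 20·log₁₀(39.4/4.9) = 76.3 − 18.11 = 58.19 dB(A).
Σ 10^(L/10) = 1.160e+07 → L_total = 10·log₁₀(1.160e+07) = 70.64 dB(A).

71 dB(A)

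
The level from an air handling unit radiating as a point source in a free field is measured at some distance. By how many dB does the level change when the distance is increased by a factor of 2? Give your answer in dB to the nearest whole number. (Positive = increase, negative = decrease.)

With spherical spreading the level changes by −20·log₁₀(r₂/r₁).
ΔL = −20·log₁₀(2) = -6.02 dB.

-6 dB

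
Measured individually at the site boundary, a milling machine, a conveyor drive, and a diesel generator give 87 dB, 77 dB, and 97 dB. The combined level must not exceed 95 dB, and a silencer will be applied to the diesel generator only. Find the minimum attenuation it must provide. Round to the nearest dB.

3 dB

The untreated sources together contribute 10^(87/10) + 10^(77/10) = 5.513e+08, i.e. 87.41 dB.
The limit corresponds to 10^(95/10) = 3.162e+09; subtracting the fixed part leaves 2.611e+09 for the diesel generator, i.e. 94.17 dB.
So the diesel generator must be reduced from 97 to 94.17 dB: IL = 2.83 dB.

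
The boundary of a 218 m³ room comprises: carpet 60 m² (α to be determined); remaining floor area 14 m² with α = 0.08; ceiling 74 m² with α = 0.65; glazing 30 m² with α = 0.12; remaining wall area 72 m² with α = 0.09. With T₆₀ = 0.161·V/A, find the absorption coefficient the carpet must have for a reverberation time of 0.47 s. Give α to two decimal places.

0.26

A = 0.161·V/T₆₀ = 0.161·218/0.47 = 74.68 m² sabins.
Absorption from the other surfaces = 14·0.08 + 74·0.65 + 30·0.12 + 72·0.09 = 59.30 m², so the carpet must supply 15.38 m² over 60 m².
α = 15.38/60 = 0.256.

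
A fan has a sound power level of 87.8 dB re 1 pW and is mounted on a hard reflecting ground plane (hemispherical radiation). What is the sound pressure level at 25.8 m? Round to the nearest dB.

L_p = L_w − 10·log₁₀(2π·r²) with r = 25.8 m.
2π·r² = 4182 m², 10·log₁₀ of that is 36.214 dB.
L_p = 87.8 − 36.214 = 51.59 dB.

52 dB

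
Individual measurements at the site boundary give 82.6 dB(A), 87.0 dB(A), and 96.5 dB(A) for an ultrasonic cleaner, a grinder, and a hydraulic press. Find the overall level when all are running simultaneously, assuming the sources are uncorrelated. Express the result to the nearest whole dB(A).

97 dB(A)

Incoherent sources combine by intensity addition: L_total = 10·log₁₀(Σ 10^(L_i/10)).
Σ 10^(L/10) = 10^(82.6/10) + 10^(87.0/10) + 10^(96.5/10) = 5.150e+09.
L_total = 10·log₁₀(5.150e+09) = 97.12 dB(A).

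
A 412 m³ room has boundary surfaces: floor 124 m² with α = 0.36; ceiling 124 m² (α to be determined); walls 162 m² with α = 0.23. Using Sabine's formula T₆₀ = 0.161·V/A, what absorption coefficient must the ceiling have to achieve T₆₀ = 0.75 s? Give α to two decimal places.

0.05

From T₆₀ = 0.161·V/A, the target T₆₀ = 0.75 s needs A = 0.161·412/0.75 = 88.44 m².
Absorption from the other surfaces = 124·0.36 + 162·0.23 = 81.90 m², so the ceiling must supply 6.54 m² over 124 m².
α = 6.54/124 = 0.053.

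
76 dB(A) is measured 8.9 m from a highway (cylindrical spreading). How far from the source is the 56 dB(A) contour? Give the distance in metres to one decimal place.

890.0 m

The 20.0 dB drop corresponds to a distance ratio of 10^(20.0/10) for a line source.
r₂ = 8.9·10^((76−56)/10) = 8.9·10^(20.0/10) = 890.00 m.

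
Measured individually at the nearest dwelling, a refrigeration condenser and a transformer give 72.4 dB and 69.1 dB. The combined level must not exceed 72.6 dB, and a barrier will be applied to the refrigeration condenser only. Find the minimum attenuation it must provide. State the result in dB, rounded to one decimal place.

Everything except the refrigeration condenser sums to 10^(69.1/10) = 8.128e+06 in linear terms, 69.10 dB.
To meet 72.6 dB overall, the treated refrigeration condenser may contribute at most 10^(72.6/10) − 8.128e+06 = 1.007e+07, i.e. 70.03 dB.
Required insertion loss = 72.4 − 70.03 = 2.37 dB.

2.4 dB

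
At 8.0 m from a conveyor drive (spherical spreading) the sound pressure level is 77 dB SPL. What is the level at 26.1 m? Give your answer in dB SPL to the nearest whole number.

Spherical spreading from a point source gives a 20·log₁₀(r₂/r₁) drop.
L₂ = 77 − 20·log₁₀(26.1/8.0) = 77 − 10.271 = 66.73 dB SPL.

67 dB SPL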